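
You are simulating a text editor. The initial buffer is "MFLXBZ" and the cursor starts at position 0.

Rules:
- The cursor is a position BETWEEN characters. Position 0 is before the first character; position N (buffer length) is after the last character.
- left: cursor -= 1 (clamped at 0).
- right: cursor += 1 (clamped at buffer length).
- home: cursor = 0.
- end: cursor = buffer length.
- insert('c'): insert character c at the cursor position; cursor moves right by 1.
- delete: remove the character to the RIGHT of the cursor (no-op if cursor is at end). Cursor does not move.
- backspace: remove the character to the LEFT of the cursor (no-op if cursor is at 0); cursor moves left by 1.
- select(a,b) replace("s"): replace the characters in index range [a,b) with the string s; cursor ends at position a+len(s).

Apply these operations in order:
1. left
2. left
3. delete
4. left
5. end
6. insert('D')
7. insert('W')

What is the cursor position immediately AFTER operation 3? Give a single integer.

After op 1 (left): buf='MFLXBZ' cursor=0
After op 2 (left): buf='MFLXBZ' cursor=0
After op 3 (delete): buf='FLXBZ' cursor=0

Answer: 0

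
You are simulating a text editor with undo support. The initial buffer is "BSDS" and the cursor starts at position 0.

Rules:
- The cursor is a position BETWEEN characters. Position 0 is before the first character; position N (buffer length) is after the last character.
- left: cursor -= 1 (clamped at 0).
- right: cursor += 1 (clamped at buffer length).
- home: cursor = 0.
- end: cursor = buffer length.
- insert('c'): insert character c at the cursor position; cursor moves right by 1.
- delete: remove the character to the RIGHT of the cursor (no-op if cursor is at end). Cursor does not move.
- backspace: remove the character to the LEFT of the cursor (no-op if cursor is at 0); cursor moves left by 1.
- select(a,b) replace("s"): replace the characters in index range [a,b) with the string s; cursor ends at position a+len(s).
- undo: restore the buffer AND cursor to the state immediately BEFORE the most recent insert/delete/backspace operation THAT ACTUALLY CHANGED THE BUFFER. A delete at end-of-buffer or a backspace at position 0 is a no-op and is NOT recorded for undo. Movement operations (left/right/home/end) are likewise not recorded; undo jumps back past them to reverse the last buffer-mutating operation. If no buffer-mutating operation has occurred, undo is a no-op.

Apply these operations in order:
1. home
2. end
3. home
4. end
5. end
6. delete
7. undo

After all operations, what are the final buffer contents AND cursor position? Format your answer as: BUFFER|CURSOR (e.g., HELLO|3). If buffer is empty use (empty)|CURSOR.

Answer: BSDS|4

Derivation:
After op 1 (home): buf='BSDS' cursor=0
After op 2 (end): buf='BSDS' cursor=4
After op 3 (home): buf='BSDS' cursor=0
After op 4 (end): buf='BSDS' cursor=4
After op 5 (end): buf='BSDS' cursor=4
After op 6 (delete): buf='BSDS' cursor=4
After op 7 (undo): buf='BSDS' cursor=4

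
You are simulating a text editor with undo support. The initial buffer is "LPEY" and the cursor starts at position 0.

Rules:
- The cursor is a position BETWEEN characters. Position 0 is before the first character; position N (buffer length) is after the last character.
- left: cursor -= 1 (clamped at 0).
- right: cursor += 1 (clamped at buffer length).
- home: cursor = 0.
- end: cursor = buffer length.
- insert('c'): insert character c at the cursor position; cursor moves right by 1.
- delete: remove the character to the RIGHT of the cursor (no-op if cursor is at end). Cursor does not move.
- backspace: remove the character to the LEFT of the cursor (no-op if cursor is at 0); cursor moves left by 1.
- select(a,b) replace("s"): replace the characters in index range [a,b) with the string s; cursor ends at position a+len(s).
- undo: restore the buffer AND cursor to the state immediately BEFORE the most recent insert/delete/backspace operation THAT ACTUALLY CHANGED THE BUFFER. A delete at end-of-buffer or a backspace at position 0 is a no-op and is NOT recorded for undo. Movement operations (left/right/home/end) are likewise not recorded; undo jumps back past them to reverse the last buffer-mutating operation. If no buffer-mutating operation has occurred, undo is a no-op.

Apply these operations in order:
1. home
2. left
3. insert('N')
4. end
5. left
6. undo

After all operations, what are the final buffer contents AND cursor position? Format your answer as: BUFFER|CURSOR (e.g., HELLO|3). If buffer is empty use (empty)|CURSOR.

After op 1 (home): buf='LPEY' cursor=0
After op 2 (left): buf='LPEY' cursor=0
After op 3 (insert('N')): buf='NLPEY' cursor=1
After op 4 (end): buf='NLPEY' cursor=5
After op 5 (left): buf='NLPEY' cursor=4
After op 6 (undo): buf='LPEY' cursor=0

Answer: LPEY|0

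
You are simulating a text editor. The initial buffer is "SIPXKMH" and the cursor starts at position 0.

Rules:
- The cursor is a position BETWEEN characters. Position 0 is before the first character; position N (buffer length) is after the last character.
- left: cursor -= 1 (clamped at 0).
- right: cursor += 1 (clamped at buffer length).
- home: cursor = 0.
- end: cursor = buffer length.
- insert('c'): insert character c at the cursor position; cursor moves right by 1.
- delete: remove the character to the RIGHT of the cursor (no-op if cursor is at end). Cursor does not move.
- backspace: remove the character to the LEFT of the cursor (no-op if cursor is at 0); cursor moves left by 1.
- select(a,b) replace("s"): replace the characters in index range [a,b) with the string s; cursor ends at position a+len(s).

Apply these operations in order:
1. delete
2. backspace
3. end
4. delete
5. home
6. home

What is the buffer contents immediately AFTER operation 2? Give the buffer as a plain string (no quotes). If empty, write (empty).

After op 1 (delete): buf='IPXKMH' cursor=0
After op 2 (backspace): buf='IPXKMH' cursor=0

Answer: IPXKMH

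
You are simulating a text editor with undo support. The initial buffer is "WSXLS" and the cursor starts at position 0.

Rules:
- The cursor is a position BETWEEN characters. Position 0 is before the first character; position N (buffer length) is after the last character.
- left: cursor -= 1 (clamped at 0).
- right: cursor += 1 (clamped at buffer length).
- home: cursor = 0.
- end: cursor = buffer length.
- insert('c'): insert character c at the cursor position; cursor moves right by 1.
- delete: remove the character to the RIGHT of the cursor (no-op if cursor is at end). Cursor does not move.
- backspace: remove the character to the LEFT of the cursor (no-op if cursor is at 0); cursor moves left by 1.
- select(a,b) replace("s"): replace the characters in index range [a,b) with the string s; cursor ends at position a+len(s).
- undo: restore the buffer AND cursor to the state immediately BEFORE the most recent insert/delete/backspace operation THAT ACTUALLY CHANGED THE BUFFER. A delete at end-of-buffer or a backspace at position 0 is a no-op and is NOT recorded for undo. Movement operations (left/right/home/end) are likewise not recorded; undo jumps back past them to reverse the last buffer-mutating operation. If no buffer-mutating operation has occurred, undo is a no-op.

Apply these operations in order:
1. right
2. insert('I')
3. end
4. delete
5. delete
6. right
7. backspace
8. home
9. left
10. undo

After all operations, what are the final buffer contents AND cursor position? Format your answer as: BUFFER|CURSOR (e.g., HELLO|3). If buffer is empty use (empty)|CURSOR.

Answer: WISXLS|6

Derivation:
After op 1 (right): buf='WSXLS' cursor=1
After op 2 (insert('I')): buf='WISXLS' cursor=2
After op 3 (end): buf='WISXLS' cursor=6
After op 4 (delete): buf='WISXLS' cursor=6
After op 5 (delete): buf='WISXLS' cursor=6
After op 6 (right): buf='WISXLS' cursor=6
After op 7 (backspace): buf='WISXL' cursor=5
After op 8 (home): buf='WISXL' cursor=0
After op 9 (left): buf='WISXL' cursor=0
After op 10 (undo): buf='WISXLS' cursor=6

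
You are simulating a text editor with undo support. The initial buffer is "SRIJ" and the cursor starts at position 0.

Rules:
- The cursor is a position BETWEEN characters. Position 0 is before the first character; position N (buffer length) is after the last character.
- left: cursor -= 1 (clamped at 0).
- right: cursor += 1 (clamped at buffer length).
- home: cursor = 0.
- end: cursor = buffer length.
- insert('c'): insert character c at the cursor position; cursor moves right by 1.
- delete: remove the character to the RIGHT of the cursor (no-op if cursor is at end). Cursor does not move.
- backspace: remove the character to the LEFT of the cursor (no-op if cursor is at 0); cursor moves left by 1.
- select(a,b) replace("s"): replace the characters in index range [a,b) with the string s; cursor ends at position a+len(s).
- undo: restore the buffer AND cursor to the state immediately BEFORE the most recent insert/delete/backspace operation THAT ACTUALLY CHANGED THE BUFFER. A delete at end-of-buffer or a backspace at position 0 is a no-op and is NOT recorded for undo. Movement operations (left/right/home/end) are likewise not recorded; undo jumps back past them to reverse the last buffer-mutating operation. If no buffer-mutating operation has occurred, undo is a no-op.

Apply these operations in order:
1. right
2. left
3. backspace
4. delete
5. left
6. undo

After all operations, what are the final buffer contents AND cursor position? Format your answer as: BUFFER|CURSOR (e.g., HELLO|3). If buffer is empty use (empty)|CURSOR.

After op 1 (right): buf='SRIJ' cursor=1
After op 2 (left): buf='SRIJ' cursor=0
After op 3 (backspace): buf='SRIJ' cursor=0
After op 4 (delete): buf='RIJ' cursor=0
After op 5 (left): buf='RIJ' cursor=0
After op 6 (undo): buf='SRIJ' cursor=0

Answer: SRIJ|0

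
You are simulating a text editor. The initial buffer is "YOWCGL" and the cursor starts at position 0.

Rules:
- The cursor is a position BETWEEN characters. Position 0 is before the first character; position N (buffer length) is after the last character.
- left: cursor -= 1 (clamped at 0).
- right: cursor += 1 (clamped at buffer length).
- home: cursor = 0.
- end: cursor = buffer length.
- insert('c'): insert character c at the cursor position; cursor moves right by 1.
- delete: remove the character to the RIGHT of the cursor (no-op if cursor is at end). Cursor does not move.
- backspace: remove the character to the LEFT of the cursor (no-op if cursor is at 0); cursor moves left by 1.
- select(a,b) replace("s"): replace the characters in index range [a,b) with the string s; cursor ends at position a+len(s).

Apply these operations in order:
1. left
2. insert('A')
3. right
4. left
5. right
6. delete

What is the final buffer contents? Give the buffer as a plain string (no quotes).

Answer: AYWCGL

Derivation:
After op 1 (left): buf='YOWCGL' cursor=0
After op 2 (insert('A')): buf='AYOWCGL' cursor=1
After op 3 (right): buf='AYOWCGL' cursor=2
After op 4 (left): buf='AYOWCGL' cursor=1
After op 5 (right): buf='AYOWCGL' cursor=2
After op 6 (delete): buf='AYWCGL' cursor=2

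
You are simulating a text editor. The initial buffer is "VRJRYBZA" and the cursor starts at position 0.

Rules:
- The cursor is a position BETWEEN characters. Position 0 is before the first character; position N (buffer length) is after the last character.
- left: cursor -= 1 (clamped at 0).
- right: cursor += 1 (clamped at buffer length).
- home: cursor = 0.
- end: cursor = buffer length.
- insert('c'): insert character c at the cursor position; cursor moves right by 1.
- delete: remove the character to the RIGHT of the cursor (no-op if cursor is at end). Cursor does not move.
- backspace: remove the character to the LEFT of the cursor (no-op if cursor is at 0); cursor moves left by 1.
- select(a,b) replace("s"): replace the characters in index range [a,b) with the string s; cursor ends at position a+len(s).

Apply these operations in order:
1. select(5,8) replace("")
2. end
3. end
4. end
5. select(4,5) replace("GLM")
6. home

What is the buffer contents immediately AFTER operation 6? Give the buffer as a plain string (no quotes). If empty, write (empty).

Answer: VRJRGLM

Derivation:
After op 1 (select(5,8) replace("")): buf='VRJRY' cursor=5
After op 2 (end): buf='VRJRY' cursor=5
After op 3 (end): buf='VRJRY' cursor=5
After op 4 (end): buf='VRJRY' cursor=5
After op 5 (select(4,5) replace("GLM")): buf='VRJRGLM' cursor=7
After op 6 (home): buf='VRJRGLM' cursor=0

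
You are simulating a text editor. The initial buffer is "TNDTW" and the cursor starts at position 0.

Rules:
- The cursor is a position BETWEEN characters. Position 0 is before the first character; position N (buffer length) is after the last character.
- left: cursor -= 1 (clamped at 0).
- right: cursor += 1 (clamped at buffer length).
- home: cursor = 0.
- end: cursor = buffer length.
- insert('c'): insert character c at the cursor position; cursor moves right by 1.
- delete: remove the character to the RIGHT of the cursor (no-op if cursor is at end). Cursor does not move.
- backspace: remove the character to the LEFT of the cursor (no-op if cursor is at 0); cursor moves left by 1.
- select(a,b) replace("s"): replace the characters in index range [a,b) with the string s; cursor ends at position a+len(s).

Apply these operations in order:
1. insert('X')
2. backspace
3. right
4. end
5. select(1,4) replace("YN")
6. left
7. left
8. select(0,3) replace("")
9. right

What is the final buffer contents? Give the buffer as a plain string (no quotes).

Answer: W

Derivation:
After op 1 (insert('X')): buf='XTNDTW' cursor=1
After op 2 (backspace): buf='TNDTW' cursor=0
After op 3 (right): buf='TNDTW' cursor=1
After op 4 (end): buf='TNDTW' cursor=5
After op 5 (select(1,4) replace("YN")): buf='TYNW' cursor=3
After op 6 (left): buf='TYNW' cursor=2
After op 7 (left): buf='TYNW' cursor=1
After op 8 (select(0,3) replace("")): buf='W' cursor=0
After op 9 (right): buf='W' cursor=1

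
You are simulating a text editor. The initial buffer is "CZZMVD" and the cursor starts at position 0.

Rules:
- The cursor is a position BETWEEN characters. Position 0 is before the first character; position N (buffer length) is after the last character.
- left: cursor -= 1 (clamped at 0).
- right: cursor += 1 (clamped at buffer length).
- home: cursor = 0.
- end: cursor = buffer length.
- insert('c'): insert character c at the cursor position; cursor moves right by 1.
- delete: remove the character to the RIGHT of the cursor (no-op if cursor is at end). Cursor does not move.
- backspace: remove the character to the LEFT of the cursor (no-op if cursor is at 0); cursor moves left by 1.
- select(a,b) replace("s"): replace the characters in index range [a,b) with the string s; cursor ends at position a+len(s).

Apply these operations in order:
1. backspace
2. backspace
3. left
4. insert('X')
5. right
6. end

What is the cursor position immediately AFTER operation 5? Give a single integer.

Answer: 2

Derivation:
After op 1 (backspace): buf='CZZMVD' cursor=0
After op 2 (backspace): buf='CZZMVD' cursor=0
After op 3 (left): buf='CZZMVD' cursor=0
After op 4 (insert('X')): buf='XCZZMVD' cursor=1
After op 5 (right): buf='XCZZMVD' cursor=2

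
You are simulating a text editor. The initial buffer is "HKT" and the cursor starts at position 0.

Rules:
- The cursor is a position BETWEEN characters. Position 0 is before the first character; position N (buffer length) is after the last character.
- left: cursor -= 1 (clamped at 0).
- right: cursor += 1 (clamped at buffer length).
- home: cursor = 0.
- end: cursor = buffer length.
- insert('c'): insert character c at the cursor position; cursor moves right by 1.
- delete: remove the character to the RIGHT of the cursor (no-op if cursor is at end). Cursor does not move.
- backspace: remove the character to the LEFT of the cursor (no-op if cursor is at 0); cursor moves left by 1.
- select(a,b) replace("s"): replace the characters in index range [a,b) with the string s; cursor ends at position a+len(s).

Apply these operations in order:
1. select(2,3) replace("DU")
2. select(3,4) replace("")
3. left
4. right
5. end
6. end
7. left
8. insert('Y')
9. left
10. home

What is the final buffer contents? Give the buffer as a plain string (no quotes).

Answer: HKYD

Derivation:
After op 1 (select(2,3) replace("DU")): buf='HKDU' cursor=4
After op 2 (select(3,4) replace("")): buf='HKD' cursor=3
After op 3 (left): buf='HKD' cursor=2
After op 4 (right): buf='HKD' cursor=3
After op 5 (end): buf='HKD' cursor=3
After op 6 (end): buf='HKD' cursor=3
After op 7 (left): buf='HKD' cursor=2
After op 8 (insert('Y')): buf='HKYD' cursor=3
After op 9 (left): buf='HKYD' cursor=2
After op 10 (home): buf='HKYD' cursor=0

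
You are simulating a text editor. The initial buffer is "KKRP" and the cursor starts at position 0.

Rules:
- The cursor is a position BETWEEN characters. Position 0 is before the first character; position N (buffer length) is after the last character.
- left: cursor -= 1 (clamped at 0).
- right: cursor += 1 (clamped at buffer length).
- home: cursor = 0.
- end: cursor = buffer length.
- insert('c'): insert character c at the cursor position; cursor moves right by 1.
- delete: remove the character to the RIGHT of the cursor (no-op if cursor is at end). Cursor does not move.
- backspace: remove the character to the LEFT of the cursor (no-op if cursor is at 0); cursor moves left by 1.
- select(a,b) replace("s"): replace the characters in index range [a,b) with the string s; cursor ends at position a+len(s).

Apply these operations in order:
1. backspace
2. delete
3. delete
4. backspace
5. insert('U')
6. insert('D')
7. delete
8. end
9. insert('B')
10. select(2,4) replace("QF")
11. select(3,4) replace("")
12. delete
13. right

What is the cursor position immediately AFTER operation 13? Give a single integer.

Answer: 3

Derivation:
After op 1 (backspace): buf='KKRP' cursor=0
After op 2 (delete): buf='KRP' cursor=0
After op 3 (delete): buf='RP' cursor=0
After op 4 (backspace): buf='RP' cursor=0
After op 5 (insert('U')): buf='URP' cursor=1
After op 6 (insert('D')): buf='UDRP' cursor=2
After op 7 (delete): buf='UDP' cursor=2
After op 8 (end): buf='UDP' cursor=3
After op 9 (insert('B')): buf='UDPB' cursor=4
After op 10 (select(2,4) replace("QF")): buf='UDQF' cursor=4
After op 11 (select(3,4) replace("")): buf='UDQ' cursor=3
After op 12 (delete): buf='UDQ' cursor=3
After op 13 (right): buf='UDQ' cursor=3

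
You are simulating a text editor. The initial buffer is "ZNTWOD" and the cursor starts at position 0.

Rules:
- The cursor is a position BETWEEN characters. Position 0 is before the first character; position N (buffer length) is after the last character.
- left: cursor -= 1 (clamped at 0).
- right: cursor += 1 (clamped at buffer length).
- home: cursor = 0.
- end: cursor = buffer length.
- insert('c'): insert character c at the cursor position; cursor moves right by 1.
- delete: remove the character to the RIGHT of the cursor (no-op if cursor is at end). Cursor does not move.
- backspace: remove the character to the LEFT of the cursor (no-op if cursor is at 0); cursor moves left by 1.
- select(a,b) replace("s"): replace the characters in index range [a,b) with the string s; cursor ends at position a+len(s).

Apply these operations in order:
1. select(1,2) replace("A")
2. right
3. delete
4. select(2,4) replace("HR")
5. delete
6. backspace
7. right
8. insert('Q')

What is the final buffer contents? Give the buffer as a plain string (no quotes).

Answer: ZAHQ

Derivation:
After op 1 (select(1,2) replace("A")): buf='ZATWOD' cursor=2
After op 2 (right): buf='ZATWOD' cursor=3
After op 3 (delete): buf='ZATOD' cursor=3
After op 4 (select(2,4) replace("HR")): buf='ZAHRD' cursor=4
After op 5 (delete): buf='ZAHR' cursor=4
After op 6 (backspace): buf='ZAH' cursor=3
After op 7 (right): buf='ZAH' cursor=3
After op 8 (insert('Q')): buf='ZAHQ' cursor=4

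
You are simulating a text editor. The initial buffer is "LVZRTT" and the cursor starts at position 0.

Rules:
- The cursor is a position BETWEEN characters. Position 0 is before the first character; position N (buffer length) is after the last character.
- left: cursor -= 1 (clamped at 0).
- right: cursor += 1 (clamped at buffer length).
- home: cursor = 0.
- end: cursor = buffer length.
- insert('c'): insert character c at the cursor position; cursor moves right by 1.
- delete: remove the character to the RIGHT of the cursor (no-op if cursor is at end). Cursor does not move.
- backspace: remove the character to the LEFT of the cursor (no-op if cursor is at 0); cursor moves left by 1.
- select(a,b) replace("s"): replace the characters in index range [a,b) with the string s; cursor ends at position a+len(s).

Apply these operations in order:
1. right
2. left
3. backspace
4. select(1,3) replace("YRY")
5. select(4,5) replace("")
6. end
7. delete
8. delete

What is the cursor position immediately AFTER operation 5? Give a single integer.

Answer: 4

Derivation:
After op 1 (right): buf='LVZRTT' cursor=1
After op 2 (left): buf='LVZRTT' cursor=0
After op 3 (backspace): buf='LVZRTT' cursor=0
After op 4 (select(1,3) replace("YRY")): buf='LYRYRTT' cursor=4
After op 5 (select(4,5) replace("")): buf='LYRYTT' cursor=4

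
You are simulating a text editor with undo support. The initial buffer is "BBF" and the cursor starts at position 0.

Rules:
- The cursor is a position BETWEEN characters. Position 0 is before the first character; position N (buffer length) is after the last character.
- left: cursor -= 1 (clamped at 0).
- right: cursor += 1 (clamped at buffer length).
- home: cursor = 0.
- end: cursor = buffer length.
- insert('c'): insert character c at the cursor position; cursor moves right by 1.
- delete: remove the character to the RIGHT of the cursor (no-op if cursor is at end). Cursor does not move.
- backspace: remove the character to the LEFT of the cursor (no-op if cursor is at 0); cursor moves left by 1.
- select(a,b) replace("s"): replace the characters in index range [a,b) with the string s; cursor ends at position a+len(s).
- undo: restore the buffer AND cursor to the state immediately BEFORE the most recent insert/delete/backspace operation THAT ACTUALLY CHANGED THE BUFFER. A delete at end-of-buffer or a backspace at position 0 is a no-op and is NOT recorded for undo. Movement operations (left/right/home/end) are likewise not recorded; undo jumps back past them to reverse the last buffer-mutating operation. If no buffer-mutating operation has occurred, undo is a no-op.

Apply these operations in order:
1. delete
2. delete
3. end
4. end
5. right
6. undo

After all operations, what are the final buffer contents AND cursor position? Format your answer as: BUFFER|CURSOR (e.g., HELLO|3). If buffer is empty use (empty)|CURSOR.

Answer: BF|0

Derivation:
After op 1 (delete): buf='BF' cursor=0
After op 2 (delete): buf='F' cursor=0
After op 3 (end): buf='F' cursor=1
After op 4 (end): buf='F' cursor=1
After op 5 (right): buf='F' cursor=1
After op 6 (undo): buf='BF' cursor=0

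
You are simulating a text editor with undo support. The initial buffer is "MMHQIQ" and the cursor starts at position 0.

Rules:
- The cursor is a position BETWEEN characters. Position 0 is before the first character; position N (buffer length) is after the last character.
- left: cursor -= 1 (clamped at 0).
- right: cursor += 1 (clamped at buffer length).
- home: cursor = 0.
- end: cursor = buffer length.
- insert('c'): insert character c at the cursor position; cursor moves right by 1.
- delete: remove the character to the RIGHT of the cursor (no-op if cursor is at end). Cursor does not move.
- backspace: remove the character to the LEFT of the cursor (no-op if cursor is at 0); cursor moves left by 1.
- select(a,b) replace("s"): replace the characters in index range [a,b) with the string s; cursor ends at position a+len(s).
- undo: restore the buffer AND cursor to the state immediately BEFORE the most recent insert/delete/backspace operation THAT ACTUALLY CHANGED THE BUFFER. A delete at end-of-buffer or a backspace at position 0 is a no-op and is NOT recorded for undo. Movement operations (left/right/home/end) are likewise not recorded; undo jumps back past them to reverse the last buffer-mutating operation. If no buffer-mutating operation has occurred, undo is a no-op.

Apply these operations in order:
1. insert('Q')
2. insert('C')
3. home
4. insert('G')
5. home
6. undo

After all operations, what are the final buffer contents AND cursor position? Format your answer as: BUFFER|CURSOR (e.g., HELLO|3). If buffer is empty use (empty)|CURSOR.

Answer: QCMMHQIQ|0

Derivation:
After op 1 (insert('Q')): buf='QMMHQIQ' cursor=1
After op 2 (insert('C')): buf='QCMMHQIQ' cursor=2
After op 3 (home): buf='QCMMHQIQ' cursor=0
After op 4 (insert('G')): buf='GQCMMHQIQ' cursor=1
After op 5 (home): buf='GQCMMHQIQ' cursor=0
After op 6 (undo): buf='QCMMHQIQ' cursor=0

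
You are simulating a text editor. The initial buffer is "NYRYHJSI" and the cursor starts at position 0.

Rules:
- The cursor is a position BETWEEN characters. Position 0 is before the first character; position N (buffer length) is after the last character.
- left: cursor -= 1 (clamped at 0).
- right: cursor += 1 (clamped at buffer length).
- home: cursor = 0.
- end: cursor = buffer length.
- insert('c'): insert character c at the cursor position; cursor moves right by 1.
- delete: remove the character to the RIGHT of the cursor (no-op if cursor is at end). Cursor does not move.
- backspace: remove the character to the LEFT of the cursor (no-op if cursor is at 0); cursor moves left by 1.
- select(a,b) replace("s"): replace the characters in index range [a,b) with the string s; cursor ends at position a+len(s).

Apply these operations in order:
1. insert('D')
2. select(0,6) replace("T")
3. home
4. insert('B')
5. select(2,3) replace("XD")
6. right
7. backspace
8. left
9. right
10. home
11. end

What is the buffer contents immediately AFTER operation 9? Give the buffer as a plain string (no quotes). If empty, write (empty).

After op 1 (insert('D')): buf='DNYRYHJSI' cursor=1
After op 2 (select(0,6) replace("T")): buf='TJSI' cursor=1
After op 3 (home): buf='TJSI' cursor=0
After op 4 (insert('B')): buf='BTJSI' cursor=1
After op 5 (select(2,3) replace("XD")): buf='BTXDSI' cursor=4
After op 6 (right): buf='BTXDSI' cursor=5
After op 7 (backspace): buf='BTXDI' cursor=4
After op 8 (left): buf='BTXDI' cursor=3
After op 9 (right): buf='BTXDI' cursor=4

Answer: BTXDI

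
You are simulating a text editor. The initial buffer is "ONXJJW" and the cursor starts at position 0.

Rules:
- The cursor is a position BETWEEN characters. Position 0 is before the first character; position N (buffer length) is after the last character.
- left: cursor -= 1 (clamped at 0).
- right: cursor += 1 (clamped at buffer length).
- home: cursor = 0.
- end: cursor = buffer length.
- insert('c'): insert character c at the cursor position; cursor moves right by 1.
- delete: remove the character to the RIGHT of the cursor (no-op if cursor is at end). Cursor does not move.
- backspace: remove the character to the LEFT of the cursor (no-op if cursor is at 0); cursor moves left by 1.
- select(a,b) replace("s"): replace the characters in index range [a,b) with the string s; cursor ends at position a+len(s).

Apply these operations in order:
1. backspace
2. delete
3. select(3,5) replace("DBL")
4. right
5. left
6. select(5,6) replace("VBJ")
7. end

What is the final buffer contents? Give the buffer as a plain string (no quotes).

Answer: NXJDBVBJ

Derivation:
After op 1 (backspace): buf='ONXJJW' cursor=0
After op 2 (delete): buf='NXJJW' cursor=0
After op 3 (select(3,5) replace("DBL")): buf='NXJDBL' cursor=6
After op 4 (right): buf='NXJDBL' cursor=6
After op 5 (left): buf='NXJDBL' cursor=5
After op 6 (select(5,6) replace("VBJ")): buf='NXJDBVBJ' cursor=8
After op 7 (end): buf='NXJDBVBJ' cursor=8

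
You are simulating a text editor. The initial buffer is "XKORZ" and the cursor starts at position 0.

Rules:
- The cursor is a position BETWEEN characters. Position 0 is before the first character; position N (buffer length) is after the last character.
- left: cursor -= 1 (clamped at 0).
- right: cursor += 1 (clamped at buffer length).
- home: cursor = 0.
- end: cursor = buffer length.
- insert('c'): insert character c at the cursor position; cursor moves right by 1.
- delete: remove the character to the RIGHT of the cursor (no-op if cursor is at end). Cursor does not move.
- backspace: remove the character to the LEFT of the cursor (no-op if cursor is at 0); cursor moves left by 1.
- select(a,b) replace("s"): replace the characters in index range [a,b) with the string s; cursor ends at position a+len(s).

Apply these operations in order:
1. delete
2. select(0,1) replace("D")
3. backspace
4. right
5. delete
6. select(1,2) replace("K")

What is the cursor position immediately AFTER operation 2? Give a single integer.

After op 1 (delete): buf='KORZ' cursor=0
After op 2 (select(0,1) replace("D")): buf='DORZ' cursor=1

Answer: 1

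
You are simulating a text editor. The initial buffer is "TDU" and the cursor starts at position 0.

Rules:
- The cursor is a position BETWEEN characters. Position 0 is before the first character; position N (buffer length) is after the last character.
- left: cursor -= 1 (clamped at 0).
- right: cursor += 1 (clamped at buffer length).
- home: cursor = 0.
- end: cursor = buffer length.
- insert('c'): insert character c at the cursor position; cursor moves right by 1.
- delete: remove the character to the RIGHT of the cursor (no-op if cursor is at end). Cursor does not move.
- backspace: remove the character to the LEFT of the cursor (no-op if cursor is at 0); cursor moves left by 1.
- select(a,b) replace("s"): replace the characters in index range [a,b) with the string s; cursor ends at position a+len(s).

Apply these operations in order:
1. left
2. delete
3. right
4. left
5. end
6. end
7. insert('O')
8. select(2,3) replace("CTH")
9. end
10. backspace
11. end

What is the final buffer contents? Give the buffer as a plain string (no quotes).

After op 1 (left): buf='TDU' cursor=0
After op 2 (delete): buf='DU' cursor=0
After op 3 (right): buf='DU' cursor=1
After op 4 (left): buf='DU' cursor=0
After op 5 (end): buf='DU' cursor=2
After op 6 (end): buf='DU' cursor=2
After op 7 (insert('O')): buf='DUO' cursor=3
After op 8 (select(2,3) replace("CTH")): buf='DUCTH' cursor=5
After op 9 (end): buf='DUCTH' cursor=5
After op 10 (backspace): buf='DUCT' cursor=4
After op 11 (end): buf='DUCT' cursor=4

Answer: DUCT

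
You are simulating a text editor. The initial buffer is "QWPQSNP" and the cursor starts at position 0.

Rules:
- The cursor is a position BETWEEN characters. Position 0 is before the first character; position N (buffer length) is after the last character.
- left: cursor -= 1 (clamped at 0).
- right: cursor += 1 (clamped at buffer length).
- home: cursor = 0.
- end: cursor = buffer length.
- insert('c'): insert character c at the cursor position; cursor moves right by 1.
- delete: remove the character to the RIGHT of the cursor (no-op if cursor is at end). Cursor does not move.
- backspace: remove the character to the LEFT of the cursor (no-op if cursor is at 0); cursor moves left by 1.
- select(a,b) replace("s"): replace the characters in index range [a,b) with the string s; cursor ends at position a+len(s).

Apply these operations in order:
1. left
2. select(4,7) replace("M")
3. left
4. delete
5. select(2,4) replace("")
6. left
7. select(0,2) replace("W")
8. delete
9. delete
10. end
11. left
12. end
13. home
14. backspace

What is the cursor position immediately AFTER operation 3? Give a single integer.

Answer: 4

Derivation:
After op 1 (left): buf='QWPQSNP' cursor=0
After op 2 (select(4,7) replace("M")): buf='QWPQM' cursor=5
After op 3 (left): buf='QWPQM' cursor=4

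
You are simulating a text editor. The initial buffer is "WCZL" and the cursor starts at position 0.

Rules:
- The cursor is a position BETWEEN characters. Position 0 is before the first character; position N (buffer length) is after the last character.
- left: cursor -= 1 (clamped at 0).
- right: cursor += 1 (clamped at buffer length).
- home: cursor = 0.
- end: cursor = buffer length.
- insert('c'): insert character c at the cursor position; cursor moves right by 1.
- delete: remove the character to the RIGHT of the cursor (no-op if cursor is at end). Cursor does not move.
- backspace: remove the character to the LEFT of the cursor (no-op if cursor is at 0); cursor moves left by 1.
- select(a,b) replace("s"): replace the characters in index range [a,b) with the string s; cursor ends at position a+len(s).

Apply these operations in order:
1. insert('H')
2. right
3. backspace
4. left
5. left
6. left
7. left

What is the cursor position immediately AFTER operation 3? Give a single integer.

After op 1 (insert('H')): buf='HWCZL' cursor=1
After op 2 (right): buf='HWCZL' cursor=2
After op 3 (backspace): buf='HCZL' cursor=1

Answer: 1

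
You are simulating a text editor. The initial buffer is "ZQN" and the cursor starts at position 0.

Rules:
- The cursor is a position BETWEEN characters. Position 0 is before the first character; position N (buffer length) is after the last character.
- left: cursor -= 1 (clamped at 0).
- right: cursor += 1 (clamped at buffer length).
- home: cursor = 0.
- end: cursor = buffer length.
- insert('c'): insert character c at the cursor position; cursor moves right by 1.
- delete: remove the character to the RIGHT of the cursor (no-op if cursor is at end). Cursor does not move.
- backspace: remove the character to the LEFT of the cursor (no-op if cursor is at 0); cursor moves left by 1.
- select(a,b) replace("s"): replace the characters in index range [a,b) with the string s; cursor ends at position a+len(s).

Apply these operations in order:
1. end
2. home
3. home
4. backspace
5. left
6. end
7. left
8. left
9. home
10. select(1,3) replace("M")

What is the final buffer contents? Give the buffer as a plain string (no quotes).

Answer: ZM

Derivation:
After op 1 (end): buf='ZQN' cursor=3
After op 2 (home): buf='ZQN' cursor=0
After op 3 (home): buf='ZQN' cursor=0
After op 4 (backspace): buf='ZQN' cursor=0
After op 5 (left): buf='ZQN' cursor=0
After op 6 (end): buf='ZQN' cursor=3
After op 7 (left): buf='ZQN' cursor=2
After op 8 (left): buf='ZQN' cursor=1
After op 9 (home): buf='ZQN' cursor=0
After op 10 (select(1,3) replace("M")): buf='ZM' cursor=2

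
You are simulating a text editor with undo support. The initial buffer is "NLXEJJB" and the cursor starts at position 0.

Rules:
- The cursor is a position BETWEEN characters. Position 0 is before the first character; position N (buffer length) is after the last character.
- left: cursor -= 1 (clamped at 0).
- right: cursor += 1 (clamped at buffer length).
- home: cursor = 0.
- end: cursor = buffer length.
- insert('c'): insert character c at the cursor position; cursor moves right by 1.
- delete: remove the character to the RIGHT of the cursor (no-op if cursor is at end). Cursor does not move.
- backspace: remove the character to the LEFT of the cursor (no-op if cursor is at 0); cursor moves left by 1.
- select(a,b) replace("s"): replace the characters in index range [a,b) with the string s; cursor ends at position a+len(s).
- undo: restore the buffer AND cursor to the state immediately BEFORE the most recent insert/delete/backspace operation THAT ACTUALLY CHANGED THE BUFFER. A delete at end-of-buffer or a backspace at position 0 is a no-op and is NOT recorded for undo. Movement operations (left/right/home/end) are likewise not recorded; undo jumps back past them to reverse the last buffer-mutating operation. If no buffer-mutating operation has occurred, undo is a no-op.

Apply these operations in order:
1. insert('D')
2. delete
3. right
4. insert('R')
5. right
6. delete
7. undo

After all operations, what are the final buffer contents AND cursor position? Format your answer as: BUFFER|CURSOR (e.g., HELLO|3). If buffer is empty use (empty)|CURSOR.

After op 1 (insert('D')): buf='DNLXEJJB' cursor=1
After op 2 (delete): buf='DLXEJJB' cursor=1
After op 3 (right): buf='DLXEJJB' cursor=2
After op 4 (insert('R')): buf='DLRXEJJB' cursor=3
After op 5 (right): buf='DLRXEJJB' cursor=4
After op 6 (delete): buf='DLRXJJB' cursor=4
After op 7 (undo): buf='DLRXEJJB' cursor=4

Answer: DLRXEJJB|4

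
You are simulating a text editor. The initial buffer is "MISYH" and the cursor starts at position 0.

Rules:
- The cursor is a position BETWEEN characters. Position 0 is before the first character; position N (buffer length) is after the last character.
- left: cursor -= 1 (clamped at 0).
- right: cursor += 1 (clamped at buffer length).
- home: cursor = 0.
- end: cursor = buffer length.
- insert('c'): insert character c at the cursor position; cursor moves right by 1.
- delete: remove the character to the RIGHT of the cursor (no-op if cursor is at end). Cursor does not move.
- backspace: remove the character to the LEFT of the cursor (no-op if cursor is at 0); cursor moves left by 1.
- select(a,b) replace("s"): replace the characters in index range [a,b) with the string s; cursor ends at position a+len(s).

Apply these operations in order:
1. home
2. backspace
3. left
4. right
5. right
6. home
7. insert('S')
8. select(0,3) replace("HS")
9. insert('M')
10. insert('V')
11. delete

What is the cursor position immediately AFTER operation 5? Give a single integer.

After op 1 (home): buf='MISYH' cursor=0
After op 2 (backspace): buf='MISYH' cursor=0
After op 3 (left): buf='MISYH' cursor=0
After op 4 (right): buf='MISYH' cursor=1
After op 5 (right): buf='MISYH' cursor=2

Answer: 2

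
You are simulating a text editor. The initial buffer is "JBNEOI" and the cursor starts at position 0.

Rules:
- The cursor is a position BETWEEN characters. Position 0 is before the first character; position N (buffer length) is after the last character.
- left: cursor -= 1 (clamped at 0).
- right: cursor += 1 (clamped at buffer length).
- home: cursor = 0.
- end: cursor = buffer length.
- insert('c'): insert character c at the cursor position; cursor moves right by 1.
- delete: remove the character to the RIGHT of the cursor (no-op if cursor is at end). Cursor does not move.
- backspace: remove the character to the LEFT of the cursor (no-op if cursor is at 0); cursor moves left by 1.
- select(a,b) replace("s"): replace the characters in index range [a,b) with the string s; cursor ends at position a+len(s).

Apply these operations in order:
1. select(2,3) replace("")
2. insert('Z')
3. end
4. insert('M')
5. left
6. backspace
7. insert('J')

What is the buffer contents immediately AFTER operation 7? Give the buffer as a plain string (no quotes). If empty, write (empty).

Answer: JBZEOJM

Derivation:
After op 1 (select(2,3) replace("")): buf='JBEOI' cursor=2
After op 2 (insert('Z')): buf='JBZEOI' cursor=3
After op 3 (end): buf='JBZEOI' cursor=6
After op 4 (insert('M')): buf='JBZEOIM' cursor=7
After op 5 (left): buf='JBZEOIM' cursor=6
After op 6 (backspace): buf='JBZEOM' cursor=5
After op 7 (insert('J')): buf='JBZEOJM' cursor=6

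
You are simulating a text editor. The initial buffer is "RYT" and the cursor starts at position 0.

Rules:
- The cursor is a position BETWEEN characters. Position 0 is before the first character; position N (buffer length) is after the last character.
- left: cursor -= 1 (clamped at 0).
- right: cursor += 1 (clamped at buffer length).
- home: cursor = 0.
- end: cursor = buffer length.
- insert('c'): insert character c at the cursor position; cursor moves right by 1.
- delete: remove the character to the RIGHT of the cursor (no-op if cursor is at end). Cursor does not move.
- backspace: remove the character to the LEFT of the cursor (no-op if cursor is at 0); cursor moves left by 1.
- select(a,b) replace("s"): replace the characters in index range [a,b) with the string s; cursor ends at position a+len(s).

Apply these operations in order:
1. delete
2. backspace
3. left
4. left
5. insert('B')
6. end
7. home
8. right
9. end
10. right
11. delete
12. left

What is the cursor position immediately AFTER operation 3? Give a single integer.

After op 1 (delete): buf='YT' cursor=0
After op 2 (backspace): buf='YT' cursor=0
After op 3 (left): buf='YT' cursor=0

Answer: 0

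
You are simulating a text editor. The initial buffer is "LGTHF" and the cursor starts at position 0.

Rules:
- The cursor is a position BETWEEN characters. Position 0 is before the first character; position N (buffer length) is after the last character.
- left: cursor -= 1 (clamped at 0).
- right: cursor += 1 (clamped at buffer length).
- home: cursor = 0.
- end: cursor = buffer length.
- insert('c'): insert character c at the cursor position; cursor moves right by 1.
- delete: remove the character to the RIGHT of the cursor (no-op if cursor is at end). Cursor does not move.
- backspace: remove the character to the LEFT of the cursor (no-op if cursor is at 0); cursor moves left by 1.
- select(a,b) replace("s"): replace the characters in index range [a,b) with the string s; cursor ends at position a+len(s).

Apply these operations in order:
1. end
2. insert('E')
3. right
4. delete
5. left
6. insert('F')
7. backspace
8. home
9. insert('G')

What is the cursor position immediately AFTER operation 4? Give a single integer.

Answer: 6

Derivation:
After op 1 (end): buf='LGTHF' cursor=5
After op 2 (insert('E')): buf='LGTHFE' cursor=6
After op 3 (right): buf='LGTHFE' cursor=6
After op 4 (delete): buf='LGTHFE' cursor=6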